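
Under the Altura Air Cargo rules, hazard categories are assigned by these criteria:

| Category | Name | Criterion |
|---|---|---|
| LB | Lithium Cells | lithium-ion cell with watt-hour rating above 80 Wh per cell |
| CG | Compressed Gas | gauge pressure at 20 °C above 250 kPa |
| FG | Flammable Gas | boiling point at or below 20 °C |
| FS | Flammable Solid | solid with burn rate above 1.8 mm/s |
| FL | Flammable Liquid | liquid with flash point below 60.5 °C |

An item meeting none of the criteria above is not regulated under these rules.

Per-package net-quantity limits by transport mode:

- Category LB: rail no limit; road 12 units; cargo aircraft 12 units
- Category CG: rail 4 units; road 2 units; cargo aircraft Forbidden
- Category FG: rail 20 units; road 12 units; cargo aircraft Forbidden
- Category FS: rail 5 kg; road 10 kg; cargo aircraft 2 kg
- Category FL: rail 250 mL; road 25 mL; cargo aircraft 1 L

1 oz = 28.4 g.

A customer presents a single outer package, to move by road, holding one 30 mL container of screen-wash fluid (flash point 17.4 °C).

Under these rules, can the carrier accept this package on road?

The screen-wash fluid has flash point 17.4 °C, which is < 60.5 °C, so it is Category FL (Flammable Liquid).
Category FL quantity: 30 mL.
That exceeds the Category FL road limit of 25 mL.

No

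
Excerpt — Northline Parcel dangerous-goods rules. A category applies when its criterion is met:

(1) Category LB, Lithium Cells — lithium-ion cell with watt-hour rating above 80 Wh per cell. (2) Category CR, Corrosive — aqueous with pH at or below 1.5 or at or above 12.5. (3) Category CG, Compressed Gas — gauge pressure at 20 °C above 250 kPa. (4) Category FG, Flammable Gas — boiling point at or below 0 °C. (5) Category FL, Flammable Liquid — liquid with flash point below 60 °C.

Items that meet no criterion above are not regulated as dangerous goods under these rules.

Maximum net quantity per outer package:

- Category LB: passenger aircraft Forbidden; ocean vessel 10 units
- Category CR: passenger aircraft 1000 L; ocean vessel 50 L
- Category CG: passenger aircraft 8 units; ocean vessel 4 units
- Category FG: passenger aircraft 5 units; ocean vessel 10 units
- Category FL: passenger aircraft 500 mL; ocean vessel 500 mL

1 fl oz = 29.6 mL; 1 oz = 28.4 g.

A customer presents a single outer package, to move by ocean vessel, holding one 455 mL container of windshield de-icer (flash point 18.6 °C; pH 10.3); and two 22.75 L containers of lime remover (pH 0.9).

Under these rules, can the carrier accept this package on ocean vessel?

Yes

Windshield de-icer: flash point 18.6 °C < 60 °C → Category FL (Flammable Liquid).
With pH 0.9 (≤ 1.5), the lime remover falls in Category CR.
Category CR quantity: two 22.75 L containers = 45.5 L.
That is within the Category CR ocean vessel limit of 50 L.
Category FL quantity: 455 mL.
That is within the Category FL ocean vessel limit of 500 mL.
Every hazard category is within its ocean vessel limit and no segregation rule is violated.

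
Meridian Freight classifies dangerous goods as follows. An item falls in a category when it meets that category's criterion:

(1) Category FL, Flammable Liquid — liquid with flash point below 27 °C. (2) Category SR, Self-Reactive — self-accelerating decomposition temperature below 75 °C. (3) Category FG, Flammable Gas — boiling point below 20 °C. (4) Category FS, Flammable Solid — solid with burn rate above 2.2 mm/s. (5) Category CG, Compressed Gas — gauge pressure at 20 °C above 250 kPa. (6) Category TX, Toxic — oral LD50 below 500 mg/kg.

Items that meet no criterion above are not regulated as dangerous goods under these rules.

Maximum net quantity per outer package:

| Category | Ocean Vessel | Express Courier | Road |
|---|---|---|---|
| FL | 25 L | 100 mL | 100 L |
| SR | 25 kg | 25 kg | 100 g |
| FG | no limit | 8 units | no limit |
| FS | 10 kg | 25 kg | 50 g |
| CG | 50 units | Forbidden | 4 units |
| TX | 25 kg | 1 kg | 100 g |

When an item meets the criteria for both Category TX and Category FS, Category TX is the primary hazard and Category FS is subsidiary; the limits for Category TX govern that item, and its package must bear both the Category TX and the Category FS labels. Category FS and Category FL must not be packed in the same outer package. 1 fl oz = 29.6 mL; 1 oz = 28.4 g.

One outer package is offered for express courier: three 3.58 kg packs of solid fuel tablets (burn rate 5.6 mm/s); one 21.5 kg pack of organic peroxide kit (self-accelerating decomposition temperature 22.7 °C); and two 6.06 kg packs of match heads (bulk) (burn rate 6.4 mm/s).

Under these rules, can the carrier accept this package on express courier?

Burn rate 5.6 mm/s meets the Category FS criterion (Flammable Solid), so the solid fuel tablets are Category FS.
Self-accelerating decomposition temperature 22.7 °C meets the Category SR criterion (Self-Reactive), so the organic peroxide kit is Category SR.
The match heads (bulk) have burn rate 6.4 mm/s, which is > 2.2 mm/s, so they are Category FS (Flammable Solid).
Total Category FS: (three 3.58 kg packs = 10.74 kg) + (two 6.06 kg packs = 12.12 kg) = 22.86 kg.
That is within the Category FS express courier limit of 25 kg.
Category SR quantity: 21.5 kg.
21.5 kg ≤ 25 kg (express courier limit, Category SR) — within limit.
The segregation rule (Category FS with Category FL) does not apply to Category FS with Category SR.
Every hazard category is within its express courier limit and no segregation rule is violated.

Yes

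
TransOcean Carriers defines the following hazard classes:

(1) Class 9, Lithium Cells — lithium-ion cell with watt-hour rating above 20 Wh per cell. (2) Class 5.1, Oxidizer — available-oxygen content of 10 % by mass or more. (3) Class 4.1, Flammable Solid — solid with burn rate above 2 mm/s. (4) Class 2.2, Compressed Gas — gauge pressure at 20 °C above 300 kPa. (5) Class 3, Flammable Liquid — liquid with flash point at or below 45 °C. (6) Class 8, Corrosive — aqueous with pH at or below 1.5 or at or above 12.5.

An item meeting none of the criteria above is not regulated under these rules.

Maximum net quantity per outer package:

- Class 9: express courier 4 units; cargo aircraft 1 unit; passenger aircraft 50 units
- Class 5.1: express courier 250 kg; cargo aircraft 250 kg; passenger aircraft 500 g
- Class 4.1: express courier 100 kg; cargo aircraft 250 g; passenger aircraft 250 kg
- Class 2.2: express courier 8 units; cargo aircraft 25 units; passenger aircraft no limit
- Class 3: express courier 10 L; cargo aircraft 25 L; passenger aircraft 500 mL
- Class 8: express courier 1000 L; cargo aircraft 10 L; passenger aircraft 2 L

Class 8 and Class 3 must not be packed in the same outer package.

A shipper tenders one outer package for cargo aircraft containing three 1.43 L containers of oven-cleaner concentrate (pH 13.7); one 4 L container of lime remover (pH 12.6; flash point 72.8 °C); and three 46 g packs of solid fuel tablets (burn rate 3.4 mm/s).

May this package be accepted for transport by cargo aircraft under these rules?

pH 13.7 meets the Class 8 criterion (Corrosive), so the oven-cleaner concentrate is Class 8.
With pH 12.6 (≥ 12.5), the lime remover falls in Class 8.
With burn rate 3.4 mm/s (> 2 mm/s), the solid fuel tablets fall in Class 4.1.
Total Class 8: (three 1.43 L containers = 4.29 L) + 4 L = 8.29 L.
That is within the Class 8 cargo aircraft limit of 10 L.
Class 4.1 quantity: three 46 g packs = 138 g.
138 g ≤ 250 g (cargo aircraft limit, Class 4.1) — within limit.
The segregation rule (Class 8 with Class 3) does not apply to Class 8 with Class 4.1.
Every hazard class is within its cargo aircraft limit and no segregation rule is violated.

Yes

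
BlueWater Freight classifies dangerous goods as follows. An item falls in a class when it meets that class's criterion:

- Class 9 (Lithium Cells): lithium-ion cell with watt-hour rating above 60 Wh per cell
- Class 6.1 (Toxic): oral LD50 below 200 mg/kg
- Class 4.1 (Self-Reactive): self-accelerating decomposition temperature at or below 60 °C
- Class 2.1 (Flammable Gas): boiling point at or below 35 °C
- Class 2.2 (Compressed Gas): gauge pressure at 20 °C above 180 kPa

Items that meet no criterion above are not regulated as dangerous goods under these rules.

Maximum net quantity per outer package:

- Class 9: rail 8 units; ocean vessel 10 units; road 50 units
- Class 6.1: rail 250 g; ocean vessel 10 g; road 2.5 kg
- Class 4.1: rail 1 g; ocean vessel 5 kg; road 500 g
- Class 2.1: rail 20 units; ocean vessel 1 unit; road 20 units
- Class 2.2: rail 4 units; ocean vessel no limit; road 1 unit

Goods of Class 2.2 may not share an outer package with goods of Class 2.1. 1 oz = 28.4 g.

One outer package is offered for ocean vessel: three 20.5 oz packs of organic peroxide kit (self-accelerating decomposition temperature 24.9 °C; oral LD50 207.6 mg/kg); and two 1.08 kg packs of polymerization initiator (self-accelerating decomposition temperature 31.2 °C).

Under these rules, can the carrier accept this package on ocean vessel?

Yes

Organic peroxide kit: self-accelerating decomposition temperature 24.9 °C ≤ 60 °C → Class 4.1 (Self-Reactive).
The polymerization initiator has self-accelerating decomposition temperature 31.2 °C, which is ≤ 60 °C, so it is Class 4.1 (Self-Reactive).
Total Class 4.1: (three 20.5 oz packs = 1746.6 g) + (two 1.08 kg packs = 2.16 kg) = 3906.6 g.
3906.6 g ≤ 5 kg (ocean vessel limit, Class 4.1) — within limit.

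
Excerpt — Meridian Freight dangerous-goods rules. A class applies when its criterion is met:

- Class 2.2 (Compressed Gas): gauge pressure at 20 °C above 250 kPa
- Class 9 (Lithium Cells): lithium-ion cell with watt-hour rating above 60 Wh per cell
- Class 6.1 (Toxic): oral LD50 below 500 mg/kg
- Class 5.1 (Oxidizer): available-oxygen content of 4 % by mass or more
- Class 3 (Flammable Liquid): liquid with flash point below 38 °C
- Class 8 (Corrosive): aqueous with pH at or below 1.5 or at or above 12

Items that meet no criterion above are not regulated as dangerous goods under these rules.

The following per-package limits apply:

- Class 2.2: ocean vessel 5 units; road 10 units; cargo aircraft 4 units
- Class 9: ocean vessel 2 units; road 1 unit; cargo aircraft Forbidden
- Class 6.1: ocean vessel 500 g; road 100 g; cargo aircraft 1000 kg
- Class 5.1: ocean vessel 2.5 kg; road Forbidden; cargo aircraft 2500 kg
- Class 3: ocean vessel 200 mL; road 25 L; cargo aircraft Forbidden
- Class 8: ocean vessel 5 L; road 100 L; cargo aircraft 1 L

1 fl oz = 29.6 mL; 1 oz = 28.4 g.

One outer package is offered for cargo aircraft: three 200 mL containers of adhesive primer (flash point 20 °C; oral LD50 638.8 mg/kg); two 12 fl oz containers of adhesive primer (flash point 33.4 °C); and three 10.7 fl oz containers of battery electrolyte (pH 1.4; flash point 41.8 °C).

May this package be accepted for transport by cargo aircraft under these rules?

No

Adhesive primer: flash point 20 °C < 38 °C → Class 3 (Flammable Liquid).
Flash point 33.4 °C meets the Class 3 criterion (Flammable Liquid), so the adhesive primer is Class 3.
With pH 1.4 (≤ 1.5), the battery electrolyte falls in Class 8.
Class 8 quantity: three 10.7 fl oz containers = 950.16 mL.
950.16 mL ≤ 1 L (cargo aircraft limit, Class 8) — within limit.
Class 3 net quantity: (three 200 mL containers = 600 mL) + (two 12 fl oz containers = 710.4 mL) = 1310.4 mL.
By cargo aircraft, Class 3 is Forbidden regardless of quantity.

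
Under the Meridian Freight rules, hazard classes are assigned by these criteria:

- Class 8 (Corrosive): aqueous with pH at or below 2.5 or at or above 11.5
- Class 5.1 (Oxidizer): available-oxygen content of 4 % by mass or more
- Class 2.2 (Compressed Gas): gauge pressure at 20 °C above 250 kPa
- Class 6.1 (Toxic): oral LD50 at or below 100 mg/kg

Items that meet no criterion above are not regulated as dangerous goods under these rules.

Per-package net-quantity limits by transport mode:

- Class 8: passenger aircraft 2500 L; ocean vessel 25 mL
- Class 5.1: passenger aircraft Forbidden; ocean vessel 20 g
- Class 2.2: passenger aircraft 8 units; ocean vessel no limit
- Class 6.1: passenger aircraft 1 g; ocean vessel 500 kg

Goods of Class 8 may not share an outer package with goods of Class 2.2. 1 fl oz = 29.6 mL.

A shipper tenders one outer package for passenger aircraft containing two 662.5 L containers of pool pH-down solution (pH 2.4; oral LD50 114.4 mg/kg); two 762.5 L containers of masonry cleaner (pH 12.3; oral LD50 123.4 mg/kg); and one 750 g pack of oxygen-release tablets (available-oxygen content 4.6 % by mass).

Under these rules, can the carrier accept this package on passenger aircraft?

With pH 2.4 (≤ 2.5), the pool pH-down solution falls in Class 8.
The masonry cleaner has pH 12.3, which is ≥ 11.5, so it is Class 8 (Corrosive).
Oxygen-release tablets: available-oxygen content 4.6 % by mass ≥ 4 % by mass → Class 5.1 (Oxidizer).
Total Class 8: (two 662.5 L containers = 1325 L) + (two 762.5 L containers = 1525 L) = 2850 L.
2850 L > 2500 L (passenger aircraft limit, Class 8) — over the limit.
Class 5.1 quantity: 750 g.
By passenger aircraft, Class 5.1 is Forbidden regardless of quantity.
The segregation rule (Class 8 with Class 2.2) does not apply to Class 8 with Class 5.1.

No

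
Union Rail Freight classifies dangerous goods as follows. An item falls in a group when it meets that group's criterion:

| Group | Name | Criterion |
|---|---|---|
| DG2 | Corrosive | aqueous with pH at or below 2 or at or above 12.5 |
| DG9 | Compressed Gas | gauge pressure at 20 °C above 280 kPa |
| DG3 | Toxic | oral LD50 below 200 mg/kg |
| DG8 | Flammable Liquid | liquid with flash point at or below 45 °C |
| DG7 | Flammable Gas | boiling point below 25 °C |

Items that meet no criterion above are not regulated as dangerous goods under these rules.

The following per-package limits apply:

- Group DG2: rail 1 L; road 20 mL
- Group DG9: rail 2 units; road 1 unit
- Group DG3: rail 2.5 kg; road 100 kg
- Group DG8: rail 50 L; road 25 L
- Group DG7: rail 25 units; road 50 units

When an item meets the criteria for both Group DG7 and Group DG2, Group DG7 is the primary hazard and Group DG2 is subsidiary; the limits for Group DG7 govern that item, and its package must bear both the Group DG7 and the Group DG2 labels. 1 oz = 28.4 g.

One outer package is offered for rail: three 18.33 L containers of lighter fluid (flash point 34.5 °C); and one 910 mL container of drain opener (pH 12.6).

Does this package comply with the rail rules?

Lighter fluid: flash point 34.5 °C ≤ 45 °C → Group DG8 (Flammable Liquid).
The drain opener has pH 12.6, which is ≥ 12.5, so it is Group DG2 (Corrosive).
Group DG8 quantity: three 18.33 L containers = 54.99 L.
54.99 L exceeds the rail limit of 50 L for Group DG8.
Group DG2 quantity: 910 mL.
That is within the Group DG2 rail limit of 1 L.

No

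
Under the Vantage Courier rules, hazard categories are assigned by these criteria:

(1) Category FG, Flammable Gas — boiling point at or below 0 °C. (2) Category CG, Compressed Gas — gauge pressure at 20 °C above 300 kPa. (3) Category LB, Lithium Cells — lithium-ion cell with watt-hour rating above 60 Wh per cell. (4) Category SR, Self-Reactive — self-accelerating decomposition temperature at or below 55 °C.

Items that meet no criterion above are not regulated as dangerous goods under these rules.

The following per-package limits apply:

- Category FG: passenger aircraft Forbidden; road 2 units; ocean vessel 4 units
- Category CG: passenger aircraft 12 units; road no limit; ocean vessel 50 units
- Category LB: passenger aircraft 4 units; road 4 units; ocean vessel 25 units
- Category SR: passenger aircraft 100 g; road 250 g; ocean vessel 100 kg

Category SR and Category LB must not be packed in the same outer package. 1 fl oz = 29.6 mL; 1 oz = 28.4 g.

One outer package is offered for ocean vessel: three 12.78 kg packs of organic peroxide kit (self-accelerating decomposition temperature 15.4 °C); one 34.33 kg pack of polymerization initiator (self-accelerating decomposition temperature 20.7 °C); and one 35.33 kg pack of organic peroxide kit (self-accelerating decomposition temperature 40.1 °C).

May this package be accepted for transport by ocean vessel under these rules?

No

Organic peroxide kit: self-accelerating decomposition temperature 15.4 °C ≤ 55 °C → Category SR (Self-Reactive).
With self-accelerating decomposition temperature 20.7 °C (≤ 55 °C), the polymerization initiator falls in Category SR.
The organic peroxide kit has self-accelerating decomposition temperature 40.1 °C, which is ≤ 55 °C, so it is Category SR (Self-Reactive).
Total Category SR: (three 12.78 kg packs = 38.34 kg) + 34.33 kg + 35.33 kg = 108 kg.
That exceeds the Category SR ocean vessel limit of 100 kg.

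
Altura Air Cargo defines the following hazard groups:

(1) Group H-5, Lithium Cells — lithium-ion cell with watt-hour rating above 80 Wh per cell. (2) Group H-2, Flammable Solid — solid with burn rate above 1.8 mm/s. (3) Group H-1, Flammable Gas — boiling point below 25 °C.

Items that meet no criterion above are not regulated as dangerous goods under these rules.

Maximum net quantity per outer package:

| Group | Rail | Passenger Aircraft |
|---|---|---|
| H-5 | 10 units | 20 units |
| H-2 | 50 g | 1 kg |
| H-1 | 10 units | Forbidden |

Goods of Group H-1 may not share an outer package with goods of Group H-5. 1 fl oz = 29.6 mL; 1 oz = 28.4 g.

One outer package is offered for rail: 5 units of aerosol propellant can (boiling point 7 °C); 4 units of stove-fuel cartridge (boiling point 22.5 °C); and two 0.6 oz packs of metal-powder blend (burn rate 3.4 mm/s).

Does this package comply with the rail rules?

The aerosol propellant can has boiling point 7 °C, which is < 25 °C, so it is Group H-1 (Flammable Gas).
With boiling point 22.5 °C (< 25 °C), the stove-fuel cartridge falls in Group H-1.
Burn rate 3.4 mm/s meets the Group H-2 criterion (Flammable Solid), so the metal-powder blend is Group H-2.
Total Group H-1: 5 units + 4 units = 9 units.
9 units is within the rail limit of 10 units for Group H-1.
Group H-2 quantity: two 0.6 oz packs = 34.08 g.
That is within the Group H-2 rail limit of 50 g.
The segregation rule (Group H-1 with Group H-5) does not apply to Group H-1 with Group H-2.
Every hazard group is within its rail limit and no segregation rule is violated.

Yes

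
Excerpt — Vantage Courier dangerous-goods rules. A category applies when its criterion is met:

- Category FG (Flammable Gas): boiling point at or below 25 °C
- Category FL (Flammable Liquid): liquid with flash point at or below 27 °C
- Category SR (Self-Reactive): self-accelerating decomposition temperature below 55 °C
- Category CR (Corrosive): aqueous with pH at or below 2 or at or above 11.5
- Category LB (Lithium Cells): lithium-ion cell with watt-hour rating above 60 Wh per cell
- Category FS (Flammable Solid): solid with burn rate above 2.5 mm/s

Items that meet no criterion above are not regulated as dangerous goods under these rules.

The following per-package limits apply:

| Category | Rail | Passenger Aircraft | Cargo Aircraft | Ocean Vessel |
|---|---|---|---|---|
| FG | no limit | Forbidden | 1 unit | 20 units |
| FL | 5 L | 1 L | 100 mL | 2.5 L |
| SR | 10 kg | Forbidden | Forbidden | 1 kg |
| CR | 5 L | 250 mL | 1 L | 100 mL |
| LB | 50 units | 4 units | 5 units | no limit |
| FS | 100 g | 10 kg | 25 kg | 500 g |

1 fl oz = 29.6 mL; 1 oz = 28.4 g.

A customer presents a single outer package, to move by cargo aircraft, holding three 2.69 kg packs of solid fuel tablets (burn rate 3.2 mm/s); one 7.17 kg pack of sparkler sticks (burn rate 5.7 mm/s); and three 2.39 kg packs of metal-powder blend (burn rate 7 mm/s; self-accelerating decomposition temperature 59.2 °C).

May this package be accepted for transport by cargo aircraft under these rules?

Yes

Solid fuel tablets: burn rate 3.2 mm/s > 2.5 mm/s → Category FS (Flammable Solid).
Sparkler sticks: burn rate 5.7 mm/s > 2.5 mm/s → Category FS (Flammable Solid).
The metal-powder blend has burn rate 7 mm/s, which is > 2.5 mm/s, so it is Category FS (Flammable Solid).
Category FS net quantity: (three 2.69 kg packs = 8.07 kg) + 7.17 kg + (three 2.39 kg packs = 7.17 kg) = 22.41 kg.
That is within the Category FS cargo aircraft limit of 25 kg.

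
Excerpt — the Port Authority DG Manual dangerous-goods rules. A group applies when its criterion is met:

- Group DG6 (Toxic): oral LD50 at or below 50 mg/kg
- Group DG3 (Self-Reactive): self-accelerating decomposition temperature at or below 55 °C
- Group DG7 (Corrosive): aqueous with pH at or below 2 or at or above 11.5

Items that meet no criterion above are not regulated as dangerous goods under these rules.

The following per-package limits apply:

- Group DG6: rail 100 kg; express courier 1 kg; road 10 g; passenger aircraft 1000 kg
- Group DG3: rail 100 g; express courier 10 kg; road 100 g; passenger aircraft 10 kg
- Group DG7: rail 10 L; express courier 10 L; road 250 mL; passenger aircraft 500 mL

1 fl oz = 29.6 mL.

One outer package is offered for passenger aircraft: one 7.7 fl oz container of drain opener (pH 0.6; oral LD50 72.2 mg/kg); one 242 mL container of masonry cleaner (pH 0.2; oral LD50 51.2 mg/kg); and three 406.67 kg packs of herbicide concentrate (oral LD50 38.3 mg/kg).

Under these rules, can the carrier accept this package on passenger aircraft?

No

Drain opener: pH 0.6 ≤ 2 → Group DG7 (Corrosive).
With pH 0.2 (≤ 2), the masonry cleaner falls in Group DG7.
Oral LD50 38.3 mg/kg meets the Group DG6 criterion (Toxic), so the herbicide concentrate is Group DG6.
Group DG7 net quantity: (one 7.7 fl oz container = 227.92 mL) + 242 mL = 469.92 mL.
469.92 mL ≤ 500 mL (passenger aircraft limit, Group DG7) — within limit.
Group DG6 quantity: three 406.67 kg packs = 1220.01 kg.
1220.01 kg exceeds the passenger aircraft limit of 1000 kg for Group DG6.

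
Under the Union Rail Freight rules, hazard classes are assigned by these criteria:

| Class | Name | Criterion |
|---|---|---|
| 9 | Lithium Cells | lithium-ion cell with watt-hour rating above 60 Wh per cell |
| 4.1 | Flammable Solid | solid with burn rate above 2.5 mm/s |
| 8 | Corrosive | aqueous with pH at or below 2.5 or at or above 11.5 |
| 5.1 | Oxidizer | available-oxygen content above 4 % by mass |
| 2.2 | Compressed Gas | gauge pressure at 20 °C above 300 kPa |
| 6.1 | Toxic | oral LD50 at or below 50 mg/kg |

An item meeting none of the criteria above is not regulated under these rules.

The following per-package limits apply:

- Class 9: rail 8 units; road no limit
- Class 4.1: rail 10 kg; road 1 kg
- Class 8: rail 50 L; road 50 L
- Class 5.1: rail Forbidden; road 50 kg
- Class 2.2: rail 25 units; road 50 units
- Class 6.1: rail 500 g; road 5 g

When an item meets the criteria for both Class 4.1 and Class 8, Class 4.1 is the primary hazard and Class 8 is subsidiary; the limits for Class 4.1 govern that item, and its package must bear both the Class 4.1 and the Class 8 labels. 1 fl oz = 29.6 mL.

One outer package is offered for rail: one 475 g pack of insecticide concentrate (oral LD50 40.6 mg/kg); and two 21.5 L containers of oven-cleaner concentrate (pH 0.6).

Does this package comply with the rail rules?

Yes

Oral LD50 40.6 mg/kg meets the Class 6.1 criterion (Toxic), so the insecticide concentrate is Class 6.1.
Oven-cleaner concentrate: pH 0.6 ≤ 2.5 → Class 8 (Corrosive).
Class 8 quantity: two 21.5 L containers = 43 L.
43 L ≤ 50 L (rail limit, Class 8) — within limit.
Class 6.1 quantity: 475 g.
That is within the Class 6.1 rail limit of 500 g.
Every hazard class is within its rail limit and no segregation rule is violated.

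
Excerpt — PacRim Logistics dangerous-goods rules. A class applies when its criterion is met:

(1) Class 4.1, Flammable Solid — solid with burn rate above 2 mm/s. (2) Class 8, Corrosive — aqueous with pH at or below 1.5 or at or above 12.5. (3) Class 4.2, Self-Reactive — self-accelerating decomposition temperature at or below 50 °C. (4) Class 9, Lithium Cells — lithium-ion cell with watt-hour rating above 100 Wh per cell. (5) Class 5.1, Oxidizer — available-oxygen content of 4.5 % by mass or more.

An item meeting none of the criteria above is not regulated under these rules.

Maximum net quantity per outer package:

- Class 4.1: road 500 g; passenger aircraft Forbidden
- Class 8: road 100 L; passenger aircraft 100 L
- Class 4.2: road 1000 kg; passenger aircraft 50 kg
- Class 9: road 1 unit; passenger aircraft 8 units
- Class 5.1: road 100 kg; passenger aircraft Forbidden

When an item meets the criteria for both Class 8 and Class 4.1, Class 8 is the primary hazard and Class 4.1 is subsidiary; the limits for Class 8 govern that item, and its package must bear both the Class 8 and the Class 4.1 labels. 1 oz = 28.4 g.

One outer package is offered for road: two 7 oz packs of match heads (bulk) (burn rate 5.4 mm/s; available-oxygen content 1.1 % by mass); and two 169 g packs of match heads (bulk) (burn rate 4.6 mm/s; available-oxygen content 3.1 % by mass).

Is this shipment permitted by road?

The match heads (bulk) have burn rate 5.4 mm/s, which is > 2 mm/s, so they are Class 4.1 (Flammable Solid).
The match heads (bulk) have burn rate 4.6 mm/s, which is > 2 mm/s, so they are Class 4.1 (Flammable Solid).
Total Class 4.1: (two 7 oz packs = 397.6 g) + (two 169 g packs = 338 g) = 735.6 g.
735.6 g exceeds the road limit of 500 g for Class 4.1.

No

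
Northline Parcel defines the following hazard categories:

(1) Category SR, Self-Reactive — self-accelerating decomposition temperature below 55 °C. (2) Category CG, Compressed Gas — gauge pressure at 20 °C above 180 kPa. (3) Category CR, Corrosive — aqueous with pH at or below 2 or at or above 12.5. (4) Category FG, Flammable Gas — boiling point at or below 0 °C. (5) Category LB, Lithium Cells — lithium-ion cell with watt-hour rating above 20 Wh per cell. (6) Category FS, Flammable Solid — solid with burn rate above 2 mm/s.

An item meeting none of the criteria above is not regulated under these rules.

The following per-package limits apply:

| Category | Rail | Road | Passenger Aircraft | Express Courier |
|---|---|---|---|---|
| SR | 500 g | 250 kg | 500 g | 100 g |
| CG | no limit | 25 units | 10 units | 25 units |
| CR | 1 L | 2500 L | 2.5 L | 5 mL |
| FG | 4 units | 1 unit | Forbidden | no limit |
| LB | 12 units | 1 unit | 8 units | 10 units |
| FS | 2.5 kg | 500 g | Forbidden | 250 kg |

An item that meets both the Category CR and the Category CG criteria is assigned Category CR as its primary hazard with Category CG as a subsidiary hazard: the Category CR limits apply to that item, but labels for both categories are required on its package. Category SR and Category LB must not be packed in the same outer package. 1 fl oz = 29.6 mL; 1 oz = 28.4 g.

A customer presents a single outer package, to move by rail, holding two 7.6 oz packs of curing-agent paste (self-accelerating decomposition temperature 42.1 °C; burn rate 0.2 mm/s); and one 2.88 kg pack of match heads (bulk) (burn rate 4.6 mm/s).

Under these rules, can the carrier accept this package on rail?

No

With self-accelerating decomposition temperature 42.1 °C (< 55 °C), the curing-agent paste falls in Category SR.
Match heads (bulk): burn rate 4.6 mm/s > 2 mm/s → Category FS (Flammable Solid).
Category SR quantity: two 7.6 oz packs = 431.68 g.
431.68 g is within the rail limit of 500 g for Category SR.
Category FS quantity: 2.88 kg.
That exceeds the Category FS rail limit of 2.5 kg.
The segregation rule (Category SR with Category LB) does not apply to Category SR with Category FS.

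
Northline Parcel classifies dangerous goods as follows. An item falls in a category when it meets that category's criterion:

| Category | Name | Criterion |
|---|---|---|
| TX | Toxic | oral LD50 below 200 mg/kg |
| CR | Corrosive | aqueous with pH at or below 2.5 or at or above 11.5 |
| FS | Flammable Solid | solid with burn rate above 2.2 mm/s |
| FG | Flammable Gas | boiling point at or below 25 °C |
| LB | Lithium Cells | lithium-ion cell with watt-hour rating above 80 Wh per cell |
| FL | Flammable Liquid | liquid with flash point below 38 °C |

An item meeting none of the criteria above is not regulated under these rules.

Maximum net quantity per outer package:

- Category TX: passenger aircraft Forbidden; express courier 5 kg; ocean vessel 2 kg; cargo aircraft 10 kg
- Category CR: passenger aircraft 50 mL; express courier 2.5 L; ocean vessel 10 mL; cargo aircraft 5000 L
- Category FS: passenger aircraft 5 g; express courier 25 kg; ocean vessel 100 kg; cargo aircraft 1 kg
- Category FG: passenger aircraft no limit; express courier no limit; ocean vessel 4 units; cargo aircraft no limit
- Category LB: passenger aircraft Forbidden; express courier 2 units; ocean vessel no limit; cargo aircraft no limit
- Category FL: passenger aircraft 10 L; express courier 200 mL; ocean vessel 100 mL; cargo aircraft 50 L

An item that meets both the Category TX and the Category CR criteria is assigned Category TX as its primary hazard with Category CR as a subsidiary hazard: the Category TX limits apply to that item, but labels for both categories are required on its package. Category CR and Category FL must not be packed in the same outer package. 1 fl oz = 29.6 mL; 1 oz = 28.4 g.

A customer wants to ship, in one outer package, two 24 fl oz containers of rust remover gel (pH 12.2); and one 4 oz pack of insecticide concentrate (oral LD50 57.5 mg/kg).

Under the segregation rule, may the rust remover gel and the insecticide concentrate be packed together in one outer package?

Rust remover gel: pH 12.2 ≥ 11.5 → Category CR (Corrosive).
Oral LD50 57.5 mg/kg meets the Category TX criterion (Toxic), so the insecticide concentrate is Category TX.
No segregation rule bars Category CR with Category TX.

Yes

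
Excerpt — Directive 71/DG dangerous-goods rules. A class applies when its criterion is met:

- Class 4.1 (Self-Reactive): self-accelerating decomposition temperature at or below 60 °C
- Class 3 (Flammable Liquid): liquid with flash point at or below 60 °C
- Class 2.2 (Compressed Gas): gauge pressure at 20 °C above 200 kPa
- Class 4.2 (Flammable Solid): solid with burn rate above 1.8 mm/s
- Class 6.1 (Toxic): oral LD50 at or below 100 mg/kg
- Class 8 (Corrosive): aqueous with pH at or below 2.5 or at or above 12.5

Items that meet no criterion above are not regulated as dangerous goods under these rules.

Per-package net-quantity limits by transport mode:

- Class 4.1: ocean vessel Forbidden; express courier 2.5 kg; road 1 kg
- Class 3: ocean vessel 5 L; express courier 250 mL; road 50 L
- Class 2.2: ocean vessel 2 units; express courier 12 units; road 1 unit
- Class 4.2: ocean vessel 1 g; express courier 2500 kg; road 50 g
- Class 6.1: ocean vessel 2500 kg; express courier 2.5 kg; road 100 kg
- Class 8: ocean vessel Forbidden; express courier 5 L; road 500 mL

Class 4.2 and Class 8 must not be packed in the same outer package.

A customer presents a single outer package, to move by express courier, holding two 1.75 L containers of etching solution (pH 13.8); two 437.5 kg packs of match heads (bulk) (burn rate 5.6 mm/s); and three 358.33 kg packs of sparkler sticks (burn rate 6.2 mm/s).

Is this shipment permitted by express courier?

Etching solution: pH 13.8 ≥ 12.5 → Class 8 (Corrosive).
The match heads (bulk) have burn rate 5.6 mm/s, which is > 1.8 mm/s, so they are Class 4.2 (Flammable Solid).
Sparkler sticks: burn rate 6.2 mm/s > 1.8 mm/s → Class 4.2 (Flammable Solid).
Total Class 4.2: (two 437.5 kg packs = 875 kg) + (three 358.33 kg packs = 1074.99 kg) = 1949.99 kg.
1949.99 kg ≤ 2500 kg (express courier limit, Class 4.2) — within limit.
Class 8 quantity: two 1.75 L containers = 3.5 L.
3.5 L is within the express courier limit of 5 L for Class 8.
Class 4.2 and Class 8 may not share an outer package.

No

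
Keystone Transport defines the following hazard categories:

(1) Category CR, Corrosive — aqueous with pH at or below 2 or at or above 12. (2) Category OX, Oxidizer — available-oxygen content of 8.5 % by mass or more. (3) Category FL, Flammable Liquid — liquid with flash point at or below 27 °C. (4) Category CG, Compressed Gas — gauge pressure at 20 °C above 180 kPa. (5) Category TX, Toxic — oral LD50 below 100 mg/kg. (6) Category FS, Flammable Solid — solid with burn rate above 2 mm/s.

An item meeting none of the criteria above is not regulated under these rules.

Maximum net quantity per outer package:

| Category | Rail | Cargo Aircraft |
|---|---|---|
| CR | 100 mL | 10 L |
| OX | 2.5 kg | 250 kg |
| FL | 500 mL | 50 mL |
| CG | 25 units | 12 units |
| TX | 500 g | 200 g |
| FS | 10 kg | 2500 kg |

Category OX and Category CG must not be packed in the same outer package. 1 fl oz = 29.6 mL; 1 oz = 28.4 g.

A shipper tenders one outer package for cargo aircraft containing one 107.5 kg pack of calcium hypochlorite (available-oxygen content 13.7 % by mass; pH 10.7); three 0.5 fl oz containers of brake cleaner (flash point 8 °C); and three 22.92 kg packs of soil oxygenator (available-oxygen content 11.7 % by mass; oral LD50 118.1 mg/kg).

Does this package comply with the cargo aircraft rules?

The calcium hypochlorite has available-oxygen content 13.7 % by mass, which is ≥ 8.5 % by mass, so it is Category OX (Oxidizer).
With flash point 8 °C (≤ 27 °C), the brake cleaner falls in Category FL.
Available-oxygen content 11.7 % by mass meets the Category OX criterion (Oxidizer), so the soil oxygenator is Category OX.
Category OX net quantity: 107.5 kg + (three 22.92 kg packs = 68.76 kg) = 176.26 kg.
176.26 kg ≤ 250 kg (cargo aircraft limit, Category OX) — within limit.
Category FL quantity: three 0.5 fl oz containers = 44.4 mL.
That is within the Category FL cargo aircraft limit of 50 mL.
The segregation rule (Category OX with Category CG) does not apply to Category OX with Category FL.
Every hazard category is within its cargo aircraft limit and no segregation rule is violated.

Yes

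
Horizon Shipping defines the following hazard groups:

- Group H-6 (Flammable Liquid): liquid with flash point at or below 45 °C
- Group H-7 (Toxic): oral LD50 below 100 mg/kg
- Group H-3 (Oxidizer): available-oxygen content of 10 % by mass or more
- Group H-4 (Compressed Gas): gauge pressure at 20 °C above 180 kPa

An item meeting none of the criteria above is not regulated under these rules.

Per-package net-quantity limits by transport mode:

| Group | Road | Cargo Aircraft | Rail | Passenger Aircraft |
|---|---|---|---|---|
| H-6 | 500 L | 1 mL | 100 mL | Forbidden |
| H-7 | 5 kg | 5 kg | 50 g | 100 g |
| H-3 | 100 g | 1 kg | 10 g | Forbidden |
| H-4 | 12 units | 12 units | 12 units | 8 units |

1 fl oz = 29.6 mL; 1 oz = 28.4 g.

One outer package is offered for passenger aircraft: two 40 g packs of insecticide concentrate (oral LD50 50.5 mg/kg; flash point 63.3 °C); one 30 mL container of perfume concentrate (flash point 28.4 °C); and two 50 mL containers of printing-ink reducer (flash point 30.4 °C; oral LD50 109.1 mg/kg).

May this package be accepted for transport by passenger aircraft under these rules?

No

Oral LD50 50.5 mg/kg meets the Group H-7 criterion (Toxic), so the insecticide concentrate is Group H-7.
With flash point 28.4 °C (≤ 45 °C), the perfume concentrate falls in Group H-6.
The printing-ink reducer has flash point 30.4 °C, which is ≤ 45 °C, so it is Group H-6 (Flammable Liquid).
Group H-6 net quantity: 30 mL + (two 50 mL containers = 100 mL) = 130 mL.
Group H-6 is Forbidden by passenger aircraft.
Group H-7 quantity: two 40 g packs = 80 g.
80 g is within the passenger aircraft limit of 100 g for Group H-7.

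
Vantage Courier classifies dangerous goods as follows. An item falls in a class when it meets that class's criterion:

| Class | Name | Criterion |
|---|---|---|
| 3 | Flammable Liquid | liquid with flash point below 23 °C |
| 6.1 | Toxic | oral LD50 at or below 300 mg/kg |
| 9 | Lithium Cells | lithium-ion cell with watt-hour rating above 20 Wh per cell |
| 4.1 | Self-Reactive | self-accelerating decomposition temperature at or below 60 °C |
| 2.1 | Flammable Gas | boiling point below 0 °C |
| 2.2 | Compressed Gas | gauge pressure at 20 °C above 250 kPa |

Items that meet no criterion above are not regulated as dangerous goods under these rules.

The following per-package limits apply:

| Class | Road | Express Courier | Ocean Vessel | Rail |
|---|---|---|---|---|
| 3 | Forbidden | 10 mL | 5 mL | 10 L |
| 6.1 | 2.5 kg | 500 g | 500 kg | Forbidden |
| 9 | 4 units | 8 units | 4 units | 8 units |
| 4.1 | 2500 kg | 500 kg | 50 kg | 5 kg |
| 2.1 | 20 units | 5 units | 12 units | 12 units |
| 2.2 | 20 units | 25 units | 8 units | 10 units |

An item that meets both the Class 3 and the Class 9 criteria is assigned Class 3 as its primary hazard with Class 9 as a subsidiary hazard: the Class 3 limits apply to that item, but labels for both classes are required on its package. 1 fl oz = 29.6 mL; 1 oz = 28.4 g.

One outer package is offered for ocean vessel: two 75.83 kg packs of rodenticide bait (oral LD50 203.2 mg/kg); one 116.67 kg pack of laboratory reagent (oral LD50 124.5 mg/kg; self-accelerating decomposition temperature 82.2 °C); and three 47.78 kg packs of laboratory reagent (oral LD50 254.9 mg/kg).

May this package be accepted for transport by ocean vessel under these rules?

The rodenticide bait has oral LD50 203.2 mg/kg, which is ≤ 300 mg/kg, so it is Class 6.1 (Toxic).
Laboratory reagent: oral LD50 124.5 mg/kg ≤ 300 mg/kg → Class 6.1 (Toxic).
With oral LD50 254.9 mg/kg (≤ 300 mg/kg), the laboratory reagent falls in Class 6.1.
Class 6.1 net quantity: (two 75.83 kg packs = 151.66 kg) + 116.67 kg + (three 47.78 kg packs = 143.34 kg) = 411.67 kg.
That is within the Class 6.1 ocean vessel limit of 500 kg.

Yes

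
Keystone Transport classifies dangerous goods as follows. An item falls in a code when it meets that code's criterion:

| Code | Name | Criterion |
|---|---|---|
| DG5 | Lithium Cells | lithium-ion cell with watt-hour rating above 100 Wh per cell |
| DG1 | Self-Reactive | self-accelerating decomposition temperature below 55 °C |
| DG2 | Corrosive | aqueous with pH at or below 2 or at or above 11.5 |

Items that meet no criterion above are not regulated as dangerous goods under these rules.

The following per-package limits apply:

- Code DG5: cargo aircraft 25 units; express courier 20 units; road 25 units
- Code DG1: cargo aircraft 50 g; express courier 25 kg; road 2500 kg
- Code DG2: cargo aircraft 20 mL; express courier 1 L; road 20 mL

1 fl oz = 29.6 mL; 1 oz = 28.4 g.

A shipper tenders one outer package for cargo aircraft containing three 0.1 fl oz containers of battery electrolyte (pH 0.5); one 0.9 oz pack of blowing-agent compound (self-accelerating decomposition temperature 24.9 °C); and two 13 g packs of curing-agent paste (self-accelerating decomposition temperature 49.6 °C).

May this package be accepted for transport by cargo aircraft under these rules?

With pH 0.5 (≤ 2), the battery electrolyte falls in Code DG2.
With self-accelerating decomposition temperature 24.9 °C (< 55 °C), the blowing-agent compound falls in Code DG1.
With self-accelerating decomposition temperature 49.6 °C (< 55 °C), the curing-agent paste falls in Code DG1.
Code DG2 quantity: three 0.1 fl oz containers = 8.88 mL.
8.88 mL ≤ 20 mL (cargo aircraft limit, Code DG2) — within limit.
Code DG1 net quantity: (one 0.9 oz pack = 25.56 g) + (two 13 g packs = 26 g) = 51.56 g.
That exceeds the Code DG1 cargo aircraft limit of 50 g.

No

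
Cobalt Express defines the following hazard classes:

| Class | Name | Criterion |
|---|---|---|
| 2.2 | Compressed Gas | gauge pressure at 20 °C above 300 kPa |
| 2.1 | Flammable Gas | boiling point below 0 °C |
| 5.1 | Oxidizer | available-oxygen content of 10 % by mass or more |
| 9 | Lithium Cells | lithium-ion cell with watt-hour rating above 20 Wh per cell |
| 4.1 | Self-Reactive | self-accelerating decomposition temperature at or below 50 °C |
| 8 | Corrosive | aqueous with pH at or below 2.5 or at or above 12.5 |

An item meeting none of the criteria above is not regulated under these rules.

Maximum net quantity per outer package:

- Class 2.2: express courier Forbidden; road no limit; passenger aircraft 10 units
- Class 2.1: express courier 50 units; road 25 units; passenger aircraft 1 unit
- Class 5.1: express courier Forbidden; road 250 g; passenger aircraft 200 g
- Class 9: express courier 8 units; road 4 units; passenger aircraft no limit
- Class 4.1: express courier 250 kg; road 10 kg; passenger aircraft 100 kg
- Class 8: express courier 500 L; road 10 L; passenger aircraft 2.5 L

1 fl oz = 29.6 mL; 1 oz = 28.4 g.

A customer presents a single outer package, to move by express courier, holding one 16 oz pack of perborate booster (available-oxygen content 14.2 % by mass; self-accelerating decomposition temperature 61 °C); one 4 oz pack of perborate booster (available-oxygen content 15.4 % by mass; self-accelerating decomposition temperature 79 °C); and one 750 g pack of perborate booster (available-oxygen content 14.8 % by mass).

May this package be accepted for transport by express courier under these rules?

The perborate booster has available-oxygen content 14.2 % by mass, which is ≥ 10 % by mass, so it is Class 5.1 (Oxidizer).
Available-oxygen content 15.4 % by mass meets the Class 5.1 criterion (Oxidizer), so the perborate booster is Class 5.1.
The perborate booster has available-oxygen content 14.8 % by mass, which is ≥ 10 % by mass, so it is Class 5.1 (Oxidizer).
Class 5.1 net quantity: (one 16 oz pack = 454.4 g) + (one 4 oz pack = 113.6 g) + 750 g = 1.318 kg.
By express courier, Class 5.1 is Forbidden regardless of quantity.

No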